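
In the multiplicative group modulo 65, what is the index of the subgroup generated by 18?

12

ord(18) | φ(65) = φ(5·13) = (5−1)·(13−1) = 4·12 = 48 = 2^4 · 3.
Divisors of 48: 1, 2, 3, 4, 6, 8, 12, 16, 24, 48.
Check 18^d mod 65 for each divisor in increasing order:
18^1 ≡ 18
18^2 ≡ 64
18^3 ≡ 47
18^4 ≡ 1
So ord_65(18) = 4, hence |⟨18⟩| = 4.
[(Z/65Z)^× : ⟨18⟩] = 48/4 = 12.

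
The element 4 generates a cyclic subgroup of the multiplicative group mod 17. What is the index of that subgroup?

4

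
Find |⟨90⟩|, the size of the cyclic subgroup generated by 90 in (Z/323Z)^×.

144

Since 90 ∈ (Z/323Z)^×, its order divides φ(323) = φ(17·19) = (17−1)·(19−1) = 16·18 = 288 = 2^5 · 3^2.
Divisors of 288: 1, 2, 3, 4, 6, 8, 9, 12, 16, 18, 24, 32, 36, 48, 72, 96, 144, 288.
Check 90^d mod 323 for each divisor in increasing order:
90^1 ≡ 90 (mod 323)
90^2 ≡ 25 (mod 323)
90^3 ≡ 312 (mod 323)
90^4 ≡ 302 (mod 323)
90^6 ≡ 121 (mod 323)
90^8 ≡ 118 (mod 323)
90^9 ≡ 284 (mod 323)
90^12 ≡ 106 (mod 323)
90^16 ≡ 35 (mod 323)
90^18 ≡ 229 (mod 323)
90^24 ≡ 254 (mod 323)
90^32 ≡ 256 (mod 323)
90^36 ≡ 115 (mod 323)
90^48 ≡ 239 (mod 323)
90^72 ≡ 305 (mod 323)
90^96 ≡ 273 (mod 323)
90^144 ≡ 1 (mod 323) ✓
Hence ord(90) = 144.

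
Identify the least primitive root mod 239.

7

φ(239) = 239 − 1 = 238 = 2 · 7 · 17.
Test candidates g = 2, 3, … against the prime factors q ∈ {2, 7, 17} of φ(239): g is a generator iff g^(238/q) ≢ 1 for every such q.
g = 2: 2^119 ≡ 1 — hits 1, so not a primitive root.
g = 3: 3^119 ≡ 1 — hits 1, so not a primitive root.
g = 4: 4^119 ≡ 1 — hits 1, so not a primitive root.
g = 5: 5^119 ≡ 1 — hits 1, so not a primitive root.
g = 6: 6^119 ≡ 1 — hits 1, so not a primitive root.
g = 7: 7^119 ≡ 238; 7^34 ≡ 24; 7^14 ≡ 211 — none is 1, so 7 is a primitive root.
So 7 is the smallest generator of (Z/239Z)^×.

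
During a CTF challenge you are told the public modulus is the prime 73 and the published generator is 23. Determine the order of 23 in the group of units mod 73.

36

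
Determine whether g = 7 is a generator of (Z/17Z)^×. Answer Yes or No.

Yes

φ(17) = 17 − 1 = 16 = 2^4.
It suffices to check that the order of 7 is not a proper divisor of 16: compute 7^(16/q) for q ∈ {2}.
7^8 ≡ 16 (mod 17)  [q = 2: ≢ 1 ✓]
None equal 1, so ord_17(7) = 16: 7 is a primitive root.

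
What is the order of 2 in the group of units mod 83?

By Lagrange's theorem, ord_83(2) divides φ(83) = 83 − 1 = 82 = 2 · 41.
Divisors of 82: 1, 2, 41, 82.
Evaluate successive powers at the divisors of 82:
2^1 ≡ 2 (mod 83)
2^2 ≡ 4 (mod 83)
2^41 ≡ 82 (mod 83)
2^82 ≡ 1 (mod 83) ✓
Hence ord(2) = 82.

82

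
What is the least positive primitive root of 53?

2

φ(53) = 53 − 1 = 52 = 2^2 · 13.
Test candidates g = 2, 3, … against the prime factors q ∈ {2, 13} of φ(53): g is a generator iff g^(52/q) ≢ 1 for every such q.
g = 2: 2^26 ≡ 52; 2^4 ≡ 16 — none is 1, so 2 is a primitive root.
So 2 is the smallest generator of (Z/53Z)^×.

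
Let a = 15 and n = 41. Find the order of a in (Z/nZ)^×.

Since 15 ∈ (Z/41Z)^×, its order divides φ(41) = 41 − 1 = 40 = 2^3 · 5.
Divisors of 40: 1, 2, 4, 5, 8, 10, 20, 40.
Evaluate successive powers at the divisors of 40:
15^1 ≡ 15
15^2 ≡ 20
15^4 ≡ 31
15^5 ≡ 14
15^8 ≡ 18
15^10 ≡ 32
15^20 ≡ 40
15^40 ≡ 1
Hence ord(15) = 40.

40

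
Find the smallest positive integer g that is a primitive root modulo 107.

2

φ(107) = 107 − 1 = 106 = 2 · 53.
g is a primitive root iff g^(106/q) ≢ 1 (mod 107) for each prime q ∈ {2, 53}.
g = 2: 2^53 ≡ 106; 2^2 ≡ 4 — none is 1, so 2 is a primitive root.
The smallest primitive root modulo 107 is 2.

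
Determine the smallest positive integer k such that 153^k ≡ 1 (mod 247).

6

By Lagrange's theorem, ord_247(153) divides φ(247) = φ(13·19) = (13−1)·(19−1) = 12·18 = 216 = 2^3 · 3^3.
Divisors of 216: 1, 2, 3, 4, 6, 8, 9, 12, 18, 24, 27, 36, 54, 72, 108, 216.
Compute 153^d (mod 247) for the divisors d until we hit 1:
153^1 ≡ 153 (mod 247)
153^2 ≡ 191 (mod 247)
153^3 ≡ 77 (mod 247)
153^4 ≡ 172 (mod 247)
153^6 ≡ 1 (mod 247) ✓
Therefore the multiplicative order of 153 modulo 247 is 6.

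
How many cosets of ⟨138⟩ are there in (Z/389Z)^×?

By Lagrange's theorem, ord_389(138) divides φ(389) = 389 − 1 = 388 = 2^2 · 97.
Divisors of 388: 1, 2, 4, 97, 194, 388.
Test each divisor d:
138^1 ≡ 138 (mod 389)
138^2 ≡ 372 (mod 389)
138^4 ≡ 289 (mod 389)
138^97 ≡ 115 (mod 389)
138^194 ≡ 388 (mod 389)
138^388 ≡ 1 (mod 389) ✓
Thus |⟨138⟩| = ord(138) = 388.
Index = |(Z/389Z)^×| / |⟨138⟩| = 388 / 388 = 1.

1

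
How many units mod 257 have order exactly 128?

φ(257) = 257 − 1 = 256 = 2^8.
In a cyclic group of order 256, there are φ(d) elements of order d for each divisor d of 256, and zero for non-divisors.
128 = 2^7 divides 256, and φ(128) = 64.

64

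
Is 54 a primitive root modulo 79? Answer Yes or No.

Yes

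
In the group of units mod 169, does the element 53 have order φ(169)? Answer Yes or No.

No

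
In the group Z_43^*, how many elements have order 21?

φ(43) = 43 − 1 = 42 = 2 · 3 · 7.
(Z/43Z)^× is cyclic (|G| = 42); a cyclic group of order m has exactly φ(d) elements of each order d | m, and none otherwise.
21 = 3 · 7 divides 42, and φ(21) = 12.

12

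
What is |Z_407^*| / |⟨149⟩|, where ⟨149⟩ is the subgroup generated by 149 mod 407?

The order of 149 must divide φ(407) = φ(11·37) = (11−1)·(37−1) = 10·36 = 360 = 2^3 · 3^2 · 5.
Divisors of 360: 1, 2, 3, 4, 5, 6, 8, 9, 10, 12, 15, 18, 20, 24, 30, 36, 40, 45, 60, 72, 90, 120, 180, 360.
Test each divisor d:
149^1 ≡ 149 (mod 407)
149^2 ≡ 223 (mod 407)
149^3 ≡ 260 (mod 407)
149^4 ≡ 75 (mod 407)
149^5 ≡ 186 (mod 407)
149^6 ≡ 38 (mod 407)
149^8 ≡ 334 (mod 407)
149^9 ≡ 112 (mod 407)
149^10 ≡ 1 (mod 407) ✓
Thus |⟨149⟩| = ord(149) = 10.
The index is φ(407) / ord(149) = 360 / 10 = 36.

36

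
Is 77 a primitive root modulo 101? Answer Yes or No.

No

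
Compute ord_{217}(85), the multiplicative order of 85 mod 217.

By Lagrange's theorem, ord_217(85) divides φ(217) = φ(7·31) = (7−1)·(31−1) = 6·30 = 180 = 2^2 · 3^2 · 5.
Divisors of 180: 1, 2, 3, 4, 5, 6, 9, 10, 12, 15, 18, 20, 30, 36, 45, 60, 90, 180.
Evaluate successive powers at the divisors of 180:
85^1 ≡ 85 (mod 217)
85^2 ≡ 64 (mod 217)
85^3 ≡ 15 (mod 217)
85^4 ≡ 190 (mod 217)
85^5 ≡ 92 (mod 217)
85^6 ≡ 8 (mod 217)
85^9 ≡ 120 (mod 217)
85^10 ≡ 1 (mod 217) ✓
Therefore the multiplicative order of 85 modulo 217 is 10.

10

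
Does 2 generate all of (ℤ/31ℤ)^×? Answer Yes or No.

φ(31) = 31 − 1 = 30 = 2 · 3 · 5.
2 is a primitive root mod 31 iff 2^(φ(31)/q) ≢ 1 for every prime q | φ(31), i.e. q ∈ {2, 3, 5}.
2^15 ≡ 1 (mod 31)  [q = 2: ≡ 1 ✗]
2^10 ≡ 1 (mod 31)  [q = 3: ≡ 1 ✗]
2^6 ≡ 2 (mod 31)  [q = 5: ≢ 1 ✓]
The check at q = 2 fails, so 2 generates a proper subgroup.

No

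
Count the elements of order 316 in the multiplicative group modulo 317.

φ(317) = 317 − 1 = 316 = 2^2 · 79.
Since (Z/317Z)^× is cyclic of order 316, the number of elements of order d is φ(d) when d | 316 and 0 otherwise.
316 = 2^2 · 79 divides 316, and φ(316) = 156.

156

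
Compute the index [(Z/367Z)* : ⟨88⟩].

1

By Lagrange's theorem, ord_367(88) divides φ(367) = 367 − 1 = 366 = 2 · 3 · 61.
Divisors of 366: 1, 2, 3, 6, 61, 122, 183, 366.
Check 88^d mod 367 for each divisor in increasing order:
88^1 ≡ 88
88^2 ≡ 37
88^3 ≡ 320
88^6 ≡ 7
88^61 ≡ 284
88^122 ≡ 283
88^183 ≡ 366
88^366 ≡ 1
The order of 88 is 366, so the subgroup it generates has 366 elements.
Index = |(Z/367Z)^×| / |⟨88⟩| = 366 / 366 = 1.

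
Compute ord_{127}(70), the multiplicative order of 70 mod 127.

63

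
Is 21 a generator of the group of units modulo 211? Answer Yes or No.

No

φ(211) = 211 − 1 = 210 = 2 · 3 · 5 · 7.
It suffices to check that the order of 21 is not a proper divisor of 210: compute 21^(210/q) for q ∈ {2, 3, 5, 7}.
21^105 ≡ 1 (mod 211)  [q = 2: ≡ 1 ✗]
21^70 ≡ 14 (mod 211)  [q = 3: ≢ 1 ✓]
21^42 ≡ 55 (mod 211)  [q = 5: ≢ 1 ✓]
21^30 ≡ 1 (mod 211)  [q = 7: ≡ 1 ✗]
The check at q = 2 fails, so 21 generates a proper subgroup.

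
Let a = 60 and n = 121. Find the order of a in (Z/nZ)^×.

The order of 60 must divide φ(121) = φ(11^2) = 11·(11−1) = 110 = 2 · 5 · 11.
Divisors of 110: 1, 2, 5, 10, 11, 22, 55, 110.
Compute 60^d (mod 121) for the divisors d until we hit 1:
60^1 ≡ 60
60^2 ≡ 91
60^5 ≡ 34
60^10 ≡ 67
60^11 ≡ 27
60^22 ≡ 3
60^55 ≡ 1
Therefore the multiplicative order of 60 modulo 121 is 55.

55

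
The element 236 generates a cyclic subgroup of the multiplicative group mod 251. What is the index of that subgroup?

1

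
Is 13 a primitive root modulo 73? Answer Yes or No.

Yes

φ(73) = 73 − 1 = 72 = 2^3 · 3^2.
An element g generates (Z/73Z)^× iff g^(72/q) ≢ 1 (mod 73) for each prime q ∈ {2, 3}.
13^36 ≡ 72 (mod 73)  [q = 2: ≢ 1 ✓]
13^24 ≡ 64 (mod 73)  [q = 3: ≢ 1 ✓]
Every test exponent gives a nontrivial residue, hence 13 generates the full group.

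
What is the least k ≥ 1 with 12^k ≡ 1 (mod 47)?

23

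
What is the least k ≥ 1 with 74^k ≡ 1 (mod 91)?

Since 74 ∈ (Z/91Z)^×, its order divides φ(91) = φ(7·13) = (7−1)·(13−1) = 6·12 = 72 = 2^3 · 3^2.
Divisors of 72: 1, 2, 3, 4, 6, 8, 9, 12, 18, 24, 36, 72.
Test each divisor d:
74^1 ≡ 74 (mod 91)
74^2 ≡ 16 (mod 91)
74^3 ≡ 1 (mod 91) ✓
Hence ord(74) = 3.

3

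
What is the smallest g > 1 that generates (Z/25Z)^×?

2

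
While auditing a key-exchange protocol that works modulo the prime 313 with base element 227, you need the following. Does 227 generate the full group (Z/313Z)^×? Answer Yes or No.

Yes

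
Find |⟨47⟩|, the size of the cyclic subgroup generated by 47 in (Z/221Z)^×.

4

The order of 47 must divide φ(221) = φ(13·17) = (13−1)·(17−1) = 12·16 = 192 = 2^6 · 3.
Divisors of 192: 1, 2, 3, 4, 6, 8, 12, 16, 24, 32, 48, 64, 96, 192.
Compute 47^d (mod 221) for the divisors d until we hit 1:
47^1 ≡ 47
47^2 ≡ 220
47^3 ≡ 174
47^4 ≡ 1
The smallest such exponent is 4, so the order of 47 is 4.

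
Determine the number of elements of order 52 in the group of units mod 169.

24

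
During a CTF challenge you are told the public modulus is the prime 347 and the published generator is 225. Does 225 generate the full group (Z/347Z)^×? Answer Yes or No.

No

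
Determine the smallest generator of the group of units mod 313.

10

φ(313) = 313 − 1 = 312 = 2^3 · 3 · 13.
g is a primitive root iff g^(312/q) ≢ 1 (mod 313) for each prime q ∈ {2, 3, 13}.
g = 2: 2^156 ≡ 1 — hits 1, so not a primitive root.
g = 3: 3^156 ≡ 1 — hits 1, so not a primitive root.
g = 4: 4^156 ≡ 1 — hits 1, so not a primitive root.
g = 5: 5^156 ≡ 312; 5^104 ≡ 1 — hits 1, so not a primitive root.
g = 6: 6^156 ≡ 1 — hits 1, so not a primitive root.
g = 7: 7^156 ≡ 312; 7^104 ≡ 1 — hits 1, so not a primitive root.
g = 8: 8^156 ≡ 1 — hits 1, so not a primitive root.
g = 9: 9^156 ≡ 1 — hits 1, so not a primitive root.
g = 10: 10^156 ≡ 312; 10^104 ≡ 214; 10^24 ≡ 103 — none is 1, so 10 is a primitive root.
Hence the least primitive root of 313 is 10.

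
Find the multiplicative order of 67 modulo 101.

100

The order of 67 must divide φ(101) = 101 − 1 = 100 = 2^2 · 5^2.
Divisors of 100: 1, 2, 4, 5, 10, 20, 25, 50, 100.
Test each divisor d:
67^1 ≡ 67 (mod 101)
67^2 ≡ 45 (mod 101)
67^4 ≡ 5 (mod 101)
67^5 ≡ 32 (mod 101)
67^10 ≡ 14 (mod 101)
67^20 ≡ 95 (mod 101)
67^25 ≡ 10 (mod 101)
67^50 ≡ 100 (mod 101)
67^100 ≡ 1 (mod 101) ✓
So ord_101(67) = 100.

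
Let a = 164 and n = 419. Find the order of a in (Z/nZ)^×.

The order of 164 must divide φ(419) = 419 − 1 = 418 = 2 · 11 · 19.
Divisors of 418: 1, 2, 11, 19, 22, 38, 209, 418.
Check 164^d mod 419 for each divisor in increasing order:
164^1 ≡ 164 (mod 419)
164^2 ≡ 80 (mod 419)
164^11 ≡ 329 (mod 419)
164^19 ≡ 129 (mod 419)
164^22 ≡ 139 (mod 419)
164^38 ≡ 300 (mod 419)
164^209 ≡ 1 (mod 419) ✓
The smallest such exponent is 209, so the order of 164 is 209.

209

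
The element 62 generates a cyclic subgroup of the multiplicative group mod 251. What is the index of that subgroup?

The order of 62 must divide φ(251) = 251 − 1 = 250 = 2 · 5^3.
Divisors of 250: 1, 2, 5, 10, 25, 50, 125, 250.
Compute 62^d (mod 251) for the divisors d until we hit 1:
62^1 ≡ 62
62^2 ≡ 79
62^5 ≡ 151
62^10 ≡ 211
62^25 ≡ 138
62^50 ≡ 219
62^125 ≡ 250
62^250 ≡ 1
So ord_251(62) = 250, hence |⟨62⟩| = 250.
The index is φ(251) / ord(62) = 250 / 250 = 1.

1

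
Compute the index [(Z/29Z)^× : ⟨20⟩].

4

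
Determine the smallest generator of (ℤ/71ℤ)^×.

7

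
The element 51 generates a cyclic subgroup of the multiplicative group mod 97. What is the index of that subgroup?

Since 51 ∈ (Z/97Z)^×, its order divides φ(97) = 97 − 1 = 96 = 2^5 · 3.
Divisors of 96: 1, 2, 3, 4, 6, 8, 12, 16, 24, 32, 48, 96.
Test each divisor d:
51^1 ≡ 51
51^2 ≡ 79
51^3 ≡ 52
51^4 ≡ 33
51^6 ≡ 85
51^8 ≡ 22
51^12 ≡ 47
51^16 ≡ 96
51^24 ≡ 75
51^32 ≡ 1
So ord_97(51) = 32, hence |⟨51⟩| = 32.
The index is φ(97) / ord(51) = 96 / 32 = 3.

3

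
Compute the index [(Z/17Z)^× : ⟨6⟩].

Since 6 ∈ (Z/17Z)^×, its order divides φ(17) = 17 − 1 = 16 = 2^4.
Divisors of 16: 1, 2, 4, 8, 16.
Check 6^d mod 17 for each divisor in increasing order:
6^1 ≡ 6
6^2 ≡ 2
6^4 ≡ 4
6^8 ≡ 16
6^16 ≡ 1
Thus |⟨6⟩| = ord(6) = 16.
Index = |(Z/17Z)^×| / |⟨6⟩| = 16 / 16 = 1.

1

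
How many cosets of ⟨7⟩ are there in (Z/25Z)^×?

By Lagrange's theorem, ord_25(7) divides φ(25) = φ(5^2) = 5·(5−1) = 20 = 2^2 · 5.
Divisors of 20: 1, 2, 4, 5, 10, 20.
Test each divisor d:
7^1 ≡ 7 (mod 25)
7^2 ≡ 24 (mod 25)
7^4 ≡ 1 (mod 25) ✓
Thus |⟨7⟩| = ord(7) = 4.
[(Z/25Z)^× : ⟨7⟩] = 20/4 = 5.

5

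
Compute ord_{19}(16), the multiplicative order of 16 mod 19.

The order of 16 must divide φ(19) = 19 − 1 = 18 = 2 · 3^2.
Divisors of 18: 1, 2, 3, 6, 9, 18.
Evaluate successive powers at the divisors of 18:
16^1 ≡ 16
16^2 ≡ 9
16^3 ≡ 11
16^6 ≡ 7
16^9 ≡ 1
Hence ord(16) = 9.

9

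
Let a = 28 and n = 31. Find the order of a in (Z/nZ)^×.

15

By Lagrange's theorem, ord_31(28) divides φ(31) = 31 − 1 = 30 = 2 · 3 · 5.
Divisors of 30: 1, 2, 3, 5, 6, 10, 15, 30.
Check 28^d mod 31 for each divisor in increasing order:
28^1 ≡ 28 (mod 31)
28^2 ≡ 9 (mod 31)
28^3 ≡ 4 (mod 31)
28^5 ≡ 5 (mod 31)
28^6 ≡ 16 (mod 31)
28^10 ≡ 25 (mod 31)
28^15 ≡ 1 (mod 31) ✓
Therefore the multiplicative order of 28 modulo 31 is 15.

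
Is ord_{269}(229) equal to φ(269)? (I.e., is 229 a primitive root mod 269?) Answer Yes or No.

Yes

φ(269) = 269 − 1 = 268 = 2^2 · 67.
Test 229^(268/q) mod 269 for each prime factor q of 268:
229^134 ≡ 268 (mod 269)  [q = 2: ≢ 1 ✓]
229^4 ≡ 196 (mod 269)  [q = 67: ≢ 1 ✓]
None equal 1, so ord_269(229) = 268: 229 is a primitive root.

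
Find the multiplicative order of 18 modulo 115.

The order of 18 must divide φ(115) = φ(5·23) = (5−1)·(23−1) = 4·22 = 88 = 2^3 · 11.
Divisors of 88: 1, 2, 4, 8, 11, 22, 44, 88.
Test each divisor d:
18^1 ≡ 18
18^2 ≡ 94
18^4 ≡ 96
18^8 ≡ 16
18^11 ≡ 47
18^22 ≡ 24
18^44 ≡ 1
Hence ord(18) = 44.

44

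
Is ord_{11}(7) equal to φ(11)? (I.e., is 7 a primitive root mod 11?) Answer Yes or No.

φ(11) = 11 − 1 = 10 = 2 · 5.
An element g generates (Z/11Z)^× iff g^(10/q) ≢ 1 (mod 11) for each prime q ∈ {2, 5}.
7^5 ≡ 10 (mod 11)  [q = 2: ≢ 1 ✓]
7^2 ≡ 5 (mod 11)  [q = 5: ≢ 1 ✓]
None equal 1, so ord_11(7) = 10: 7 is a primitive root.

Yes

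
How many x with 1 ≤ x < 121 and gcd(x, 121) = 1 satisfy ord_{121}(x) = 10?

4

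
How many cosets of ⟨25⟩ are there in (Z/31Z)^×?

The order of 25 must divide φ(31) = 31 − 1 = 30 = 2 · 3 · 5.
Divisors of 30: 1, 2, 3, 5, 6, 10, 15, 30.
Check 25^d mod 31 for each divisor in increasing order:
25^1 ≡ 25
25^2 ≡ 5
25^3 ≡ 1
The order of 25 is 3, so the subgroup it generates has 3 elements.
[(Z/31Z)^× : ⟨25⟩] = 30/3 = 10.

10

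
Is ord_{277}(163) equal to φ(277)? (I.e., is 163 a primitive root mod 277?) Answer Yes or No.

φ(277) = 277 − 1 = 276 = 2^2 · 3 · 23.
Test 163^(276/q) mod 277 for each prime factor q of 276:
163^138 ≡ 276 (mod 277)  [q = 2: ≢ 1 ✓]
163^92 ≡ 160 (mod 277)  [q = 3: ≢ 1 ✓]
163^12 ≡ 164 (mod 277)  [q = 23: ≢ 1 ✓]
None equal 1, so ord_277(163) = 276: 163 is a primitive root.

Yes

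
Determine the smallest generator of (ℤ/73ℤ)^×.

φ(73) = 73 − 1 = 72 = 2^3 · 3^2.
g is a primitive root iff g^(72/q) ≢ 1 (mod 73) for each prime q ∈ {2, 3}.
g = 2: 2^36 ≡ 1 — hits 1, so not a primitive root.
g = 3: 3^36 ≡ 1 — hits 1, so not a primitive root.
g = 4: 4^36 ≡ 1 — hits 1, so not a primitive root.
g = 5: 5^36 ≡ 72; 5^24 ≡ 8 — none is 1, so 5 is a primitive root.
So 5 is the smallest generator of (Z/73Z)^×.

5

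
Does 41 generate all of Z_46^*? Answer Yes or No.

No

φ(46) = φ(2)·φ(23) = 1·22 = 22 = 2 · 11.
41 is a primitive root mod 46 iff 41^(φ(46)/q) ≢ 1 for every prime q | φ(46), i.e. q ∈ {2, 11}.
41^11 ≡ 1 (mod 46)  [q = 2: ≡ 1 ✗]
41^2 ≡ 25 (mod 46)  [q = 11: ≢ 1 ✓]
41^11 ≡ 1 shows ord(41) | 11, strictly less than φ(46); not a primitive root.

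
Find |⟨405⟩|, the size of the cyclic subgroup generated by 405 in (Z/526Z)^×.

The order of 405 must divide φ(526) = φ(2)·φ(263) = 1·262 = 262 = 2 · 131.
Divisors of 262: 1, 2, 131, 262.
Compute 405^d (mod 526) for the divisors d until we hit 1:
405^1 ≡ 405 (mod 526)
405^2 ≡ 439 (mod 526)
405^131 ≡ 525 (mod 526)
405^262 ≡ 1 (mod 526) ✓
So ord_526(405) = 262.

262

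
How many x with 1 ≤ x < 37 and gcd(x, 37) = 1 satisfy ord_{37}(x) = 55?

φ(37) = 37 − 1 = 36 = 2^2 · 3^2.
Since (Z/37Z)^× is cyclic of order 36, the number of elements of order d is φ(d) when d | 36 and 0 otherwise.
Since 55 ∤ 36, the count is 0.

0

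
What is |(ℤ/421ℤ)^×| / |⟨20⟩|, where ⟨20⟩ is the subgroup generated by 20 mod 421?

Since 20 ∈ (Z/421Z)^×, its order divides φ(421) = 421 − 1 = 420 = 2^2 · 3 · 5 · 7.
Divisors of 420: 1, 2, 3, 4, 5, 6, 7, 10, 12, 14, 15, 20, 21, 28, 30, 35, 42, 60, 70, 84, 105, 140, 210, 420.
Compute 20^d (mod 421) for the divisors d until we hit 1:
20^1 ≡ 20
20^2 ≡ 400
20^3 ≡ 1
The order of 20 is 3, so the subgroup it generates has 3 elements.
Index = |(Z/421Z)^×| / |⟨20⟩| = 420 / 3 = 140.

140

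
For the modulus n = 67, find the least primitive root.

φ(67) = 67 − 1 = 66 = 2 · 3 · 11.
g is a primitive root iff g^(66/q) ≢ 1 (mod 67) for each prime q ∈ {2, 3, 11}.
g = 2: 2^33 ≡ 66; 2^22 ≡ 37; 2^6 ≡ 64 — none is 1, so 2 is a primitive root.
The smallest primitive root modulo 67 is 2.

2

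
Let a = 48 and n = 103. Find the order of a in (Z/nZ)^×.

102

By Lagrange's theorem, ord_103(48) divides φ(103) = 103 − 1 = 102 = 2 · 3 · 17.
Divisors of 102: 1, 2, 3, 6, 17, 34, 51, 102.
Compute 48^d (mod 103) for the divisors d until we hit 1:
48^1 ≡ 48
48^2 ≡ 38
48^3 ≡ 73
48^6 ≡ 76
48^17 ≡ 47
48^34 ≡ 46
48^51 ≡ 102
48^102 ≡ 1
Therefore the multiplicative order of 48 modulo 103 is 102.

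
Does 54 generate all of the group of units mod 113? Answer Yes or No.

Yes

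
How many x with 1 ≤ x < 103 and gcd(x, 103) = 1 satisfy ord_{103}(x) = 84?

φ(103) = 103 − 1 = 102 = 2 · 3 · 17.
In a cyclic group of order 102, there are φ(d) elements of order d for each divisor d of 102, and zero for non-divisors.
84 does not divide 102, so no element of (Z/103Z)^× has order 84.

0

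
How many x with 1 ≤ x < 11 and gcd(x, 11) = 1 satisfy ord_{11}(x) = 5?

φ(11) = 11 − 1 = 10 = 2 · 5.
Since (Z/11Z)^× is cyclic of order 10, the number of elements of order d is φ(d) when d | 10 and 0 otherwise.
5 | 10, and φ(5) = 5 − 1 = 4.

4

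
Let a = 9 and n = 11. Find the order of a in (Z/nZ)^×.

5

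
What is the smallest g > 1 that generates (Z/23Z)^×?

5

φ(23) = 23 − 1 = 22 = 2 · 11.
Test candidates g = 2, 3, … against the prime factors q ∈ {2, 11} of φ(23): g is a generator iff g^(22/q) ≢ 1 for every such q.
g = 2: 2^11 ≡ 1 — hits 1, so not a primitive root.
g = 3: 3^11 ≡ 1 — hits 1, so not a primitive root.
g = 4: 4^11 ≡ 1 — hits 1, so not a primitive root.
g = 5: 5^11 ≡ 22; 5^2 ≡ 2 — none is 1, so 5 is a primitive root.
Hence the least primitive root of 23 is 5.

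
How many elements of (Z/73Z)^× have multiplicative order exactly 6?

2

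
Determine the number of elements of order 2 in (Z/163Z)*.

φ(163) = 163 − 1 = 162 = 2 · 3^4.
Since (Z/163Z)^× is cyclic of order 162, the number of elements of order d is φ(d) when d | 162 and 0 otherwise.
2 | 162, and φ(2) = 2 − 1 = 1.

1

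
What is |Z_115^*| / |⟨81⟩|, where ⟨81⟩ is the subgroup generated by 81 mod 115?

8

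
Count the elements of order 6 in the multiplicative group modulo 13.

2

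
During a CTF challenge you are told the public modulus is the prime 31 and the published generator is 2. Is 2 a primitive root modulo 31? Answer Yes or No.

No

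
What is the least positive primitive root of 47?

φ(47) = 47 − 1 = 46 = 2 · 23.
Test candidates g = 2, 3, … against the prime factors q ∈ {2, 23} of φ(47): g is a generator iff g^(46/q) ≢ 1 for every such q.
g = 2: 2^23 ≡ 1 — hits 1, so not a primitive root.
g = 3: 3^23 ≡ 1 — hits 1, so not a primitive root.
g = 4: 4^23 ≡ 1 — hits 1, so not a primitive root.
g = 5: 5^23 ≡ 46; 5^2 ≡ 25 — none is 1, so 5 is a primitive root.
So 5 is the smallest generator of (Z/47Z)^×.

5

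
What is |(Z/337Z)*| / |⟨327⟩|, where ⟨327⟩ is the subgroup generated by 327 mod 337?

1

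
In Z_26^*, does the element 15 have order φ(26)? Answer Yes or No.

Yes

φ(26) = φ(2)·φ(13) = 1·12 = 12 = 2^2 · 3.
Test 15^(12/q) mod 26 for each prime factor q of 12:
15^6 ≡ 25 (mod 26)  [q = 2: ≢ 1 ✓]
15^4 ≡ 3 (mod 26)  [q = 3: ≢ 1 ✓]
Every test exponent gives a nontrivial residue, hence 15 generates the full group.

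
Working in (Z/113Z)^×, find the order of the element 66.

112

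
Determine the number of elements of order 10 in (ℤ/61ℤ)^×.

4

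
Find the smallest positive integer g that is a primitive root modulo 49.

3

φ(49) = φ(7^2) = 7·(7−1) = 42 = 2 · 3 · 7.
Test candidates g = 2, 3, … against the prime factors q ∈ {2, 3, 7} of φ(49): g is a generator iff g^(42/q) ≢ 1 for every such q.
g = 2: 2^21 ≡ 1 — hits 1, so not a primitive root.
g = 3: 3^21 ≡ 48; 3^14 ≡ 30; 3^6 ≡ 43 — none is 1, so 3 is a primitive root.
Hence the least primitive root of 49 is 3.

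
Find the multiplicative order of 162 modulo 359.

179

The order of 162 must divide φ(359) = 359 − 1 = 358 = 2 · 179.
Divisors of 358: 1, 2, 179, 358.
Evaluate successive powers at the divisors of 358:
162^1 ≡ 162
162^2 ≡ 37
162^179 ≡ 1
Hence ord(162) = 179.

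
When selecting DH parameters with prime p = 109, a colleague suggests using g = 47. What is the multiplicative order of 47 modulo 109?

108

The order of 47 must divide φ(109) = 109 − 1 = 108 = 2^2 · 3^3.
Divisors of 108: 1, 2, 3, 4, 6, 9, 12, 18, 27, 36, 54, 108.
Compute 47^d (mod 109) for the divisors d until we hit 1:
47^1 ≡ 47 (mod 109)
47^2 ≡ 29 (mod 109)
47^3 ≡ 55 (mod 109)
47^4 ≡ 78 (mod 109)
47^6 ≡ 82 (mod 109)
47^9 ≡ 41 (mod 109)
47^12 ≡ 75 (mod 109)
47^18 ≡ 46 (mod 109)
47^27 ≡ 33 (mod 109)
47^36 ≡ 45 (mod 109)
47^54 ≡ 108 (mod 109)
47^108 ≡ 1 (mod 109) ✓
Hence ord(47) = 108.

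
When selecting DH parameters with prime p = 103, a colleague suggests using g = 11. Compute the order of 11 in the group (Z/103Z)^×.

By Lagrange's theorem, ord_103(11) divides φ(103) = 103 − 1 = 102 = 2 · 3 · 17.
Divisors of 102: 1, 2, 3, 6, 17, 34, 51, 102.
Compute 11^d (mod 103) for the divisors d until we hit 1:
11^1 ≡ 11
11^2 ≡ 18
11^3 ≡ 95
11^6 ≡ 64
11^17 ≡ 57
11^34 ≡ 56
11^51 ≡ 102
11^102 ≡ 1
Therefore the multiplicative order of 11 modulo 103 is 102.

102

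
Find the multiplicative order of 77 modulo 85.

Since 77 ∈ (Z/85Z)^×, its order divides φ(85) = φ(5·17) = (5−1)·(17−1) = 4·16 = 64 = 2^6.
Divisors of 64: 1, 2, 4, 8, 16, 32, 64.
Compute 77^d (mod 85) for the divisors d until we hit 1:
77^1 ≡ 77 (mod 85)
77^2 ≡ 64 (mod 85)
77^4 ≡ 16 (mod 85)
77^8 ≡ 1 (mod 85) ✓
Hence ord(77) = 8.

8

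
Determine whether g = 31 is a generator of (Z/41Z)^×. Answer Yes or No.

No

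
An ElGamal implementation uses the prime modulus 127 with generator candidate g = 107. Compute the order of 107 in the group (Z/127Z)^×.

Since 107 ∈ (Z/127Z)^×, its order divides φ(127) = 127 − 1 = 126 = 2 · 3^2 · 7.
Divisors of 126: 1, 2, 3, 6, 7, 9, 14, 18, 21, 42, 63, 126.
Evaluate successive powers at the divisors of 126:
107^1 ≡ 107
107^2 ≡ 19
107^3 ≡ 1
Hence ord(107) = 3.

3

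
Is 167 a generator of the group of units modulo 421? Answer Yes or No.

No

φ(421) = 421 − 1 = 420 = 2^2 · 3 · 5 · 7.
It suffices to check that the order of 167 is not a proper divisor of 420: compute 167^(420/q) for q ∈ {2, 3, 5, 7}.
167^210 ≡ 1 (mod 421)  [q = 2: ≡ 1 ✗]
167^140 ≡ 400 (mod 421)  [q = 3: ≢ 1 ✓]
167^84 ≡ 354 (mod 421)  [q = 5: ≢ 1 ✓]
167^60 ≡ 152 (mod 421)  [q = 7: ≢ 1 ✓]
The check at q = 2 fails, so 167 generates a proper subgroup.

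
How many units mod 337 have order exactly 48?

16

φ(337) = 337 − 1 = 336 = 2^4 · 3 · 7.
Since (Z/337Z)^× is cyclic of order 336, the number of elements of order d is φ(d) when d | 336 and 0 otherwise.
48 = 2^4 · 3 divides 336, and φ(48) = 16.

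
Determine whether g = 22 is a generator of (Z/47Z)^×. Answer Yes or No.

Yes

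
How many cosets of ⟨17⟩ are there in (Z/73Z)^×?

3

The order of 17 must divide φ(73) = 73 − 1 = 72 = 2^3 · 3^2.
Divisors of 72: 1, 2, 3, 4, 6, 8, 9, 12, 18, 24, 36, 72.
Compute 17^d (mod 73) for the divisors d until we hit 1:
17^1 ≡ 17 (mod 73)
17^2 ≡ 70 (mod 73)
17^3 ≡ 22 (mod 73)
17^4 ≡ 9 (mod 73)
17^6 ≡ 46 (mod 73)
17^8 ≡ 8 (mod 73)
17^9 ≡ 63 (mod 73)
17^12 ≡ 72 (mod 73)
17^18 ≡ 27 (mod 73)
17^24 ≡ 1 (mod 73) ✓
The order of 17 is 24, so the subgroup it generates has 24 elements.
[(Z/73Z)^× : ⟨17⟩] = 72/24 = 3.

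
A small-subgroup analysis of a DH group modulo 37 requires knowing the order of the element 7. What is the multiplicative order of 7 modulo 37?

ord(7) | φ(37) = 37 − 1 = 36 = 2^2 · 3^2.
Divisors of 36: 1, 2, 3, 4, 6, 9, 12, 18, 36.
Test each divisor d:
7^1 ≡ 7 (mod 37)
7^2 ≡ 12 (mod 37)
7^3 ≡ 10 (mod 37)
7^4 ≡ 33 (mod 37)
7^6 ≡ 26 (mod 37)
7^9 ≡ 1 (mod 37) ✓
Hence ord(7) = 9.

9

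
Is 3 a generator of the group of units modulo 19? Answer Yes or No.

Yes

φ(19) = 19 − 1 = 18 = 2 · 3^2.
3 is a primitive root mod 19 iff 3^(φ(19)/q) ≢ 1 for every prime q | φ(19), i.e. q ∈ {2, 3}.
3^9 ≡ 18 (mod 19)  [q = 2: ≢ 1 ✓]
3^6 ≡ 7 (mod 19)  [q = 3: ≢ 1 ✓]
Every test exponent gives a nontrivial residue, hence 3 generates the full group.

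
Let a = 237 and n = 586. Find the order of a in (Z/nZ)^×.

146

The order of 237 must divide φ(586) = φ(2)·φ(293) = 1·292 = 292 = 2^2 · 73.
Divisors of 292: 1, 2, 4, 73, 146, 292.
Evaluate successive powers at the divisors of 292:
237^1 ≡ 237 (mod 586)
237^2 ≡ 499 (mod 586)
237^4 ≡ 537 (mod 586)
237^73 ≡ 585 (mod 586)
237^146 ≡ 1 (mod 586) ✓
Therefore the multiplicative order of 237 modulo 586 is 146.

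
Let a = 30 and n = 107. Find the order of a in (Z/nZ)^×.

53

ord(30) | φ(107) = 107 − 1 = 106 = 2 · 53.
Divisors of 106: 1, 2, 53, 106.
Test each divisor d:
30^1 ≡ 30 (mod 107)
30^2 ≡ 44 (mod 107)
30^53 ≡ 1 (mod 107) ✓
So ord_107(30) = 53.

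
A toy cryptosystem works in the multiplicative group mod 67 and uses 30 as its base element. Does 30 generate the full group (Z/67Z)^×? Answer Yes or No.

No

φ(67) = 67 − 1 = 66 = 2 · 3 · 11.
An element g generates (Z/67Z)^× iff g^(66/q) ≢ 1 (mod 67) for each prime q ∈ {2, 3, 11}.
30^33 ≡ 66 (mod 67)  [q = 2: ≢ 1 ✓]
30^22 ≡ 37 (mod 67)  [q = 3: ≢ 1 ✓]
30^6 ≡ 1 (mod 67)  [q = 11: ≡ 1 ✗]
30^6 ≡ 1 shows ord(30) | 6, strictly less than φ(67); not a primitive root.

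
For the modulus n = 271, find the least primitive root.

φ(271) = 271 − 1 = 270 = 2 · 3^3 · 5.
Test candidates g = 2, 3, … against the prime factors q ∈ {2, 3, 5} of φ(271): g is a generator iff g^(270/q) ≢ 1 for every such q.
g = 2: 2^135 ≡ 1 — hits 1, so not a primitive root.
g = 3: 3^135 ≡ 270; 3^90 ≡ 1 — hits 1, so not a primitive root.
g = 4: 4^135 ≡ 1 — hits 1, so not a primitive root.
g = 5: 5^135 ≡ 1 — hits 1, so not a primitive root.
g = 6: 6^135 ≡ 270; 6^90 ≡ 242; 6^54 ≡ 10 — none is 1, so 6 is a primitive root.
The smallest primitive root modulo 271 is 6.

6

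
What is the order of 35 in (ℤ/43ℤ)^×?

7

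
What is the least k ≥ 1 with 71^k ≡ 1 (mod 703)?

18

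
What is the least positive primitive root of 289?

φ(289) = φ(17^2) = 17·(17−1) = 272 = 2^4 · 17.
g is a primitive root iff g^(272/q) ≢ 1 (mod 289) for each prime q ∈ {2, 17}.
g = 2: 2^136 ≡ 1 — hits 1, so not a primitive root.
g = 3: 3^136 ≡ 288; 3^16 ≡ 171 — none is 1, so 3 is a primitive root.
So 3 is the smallest generator of (Z/289Z)^×.

3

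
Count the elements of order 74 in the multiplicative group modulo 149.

36

φ(149) = 149 − 1 = 148 = 2^2 · 37.
In a cyclic group of order 148, there are φ(d) elements of order d for each divisor d of 148, and zero for non-divisors.
74 = 2 · 37 divides 148, and φ(74) = 36.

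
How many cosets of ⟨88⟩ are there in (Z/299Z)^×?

4

Since 88 ∈ (Z/299Z)^×, its order divides φ(299) = φ(13·23) = (13−1)·(23−1) = 12·22 = 264 = 2^3 · 3 · 11.
Divisors of 264: 1, 2, 3, 4, 6, 8, 11, 12, 22, 24, 33, 44, 66, 88, 132, 264.
Compute 88^d (mod 299) for the divisors d until we hit 1:
88^1 ≡ 88 (mod 299)
88^2 ≡ 269 (mod 299)
88^3 ≡ 51 (mod 299)
88^4 ≡ 3 (mod 299)
88^6 ≡ 209 (mod 299)
88^8 ≡ 9 (mod 299)
88^11 ≡ 160 (mod 299)
88^12 ≡ 27 (mod 299)
88^22 ≡ 185 (mod 299)
88^24 ≡ 131 (mod 299)
88^33 ≡ 298 (mod 299)
88^44 ≡ 139 (mod 299)
88^66 ≡ 1 (mod 299) ✓
So ord_299(88) = 66, hence |⟨88⟩| = 66.
The index is φ(299) / ord(88) = 264 / 66 = 4.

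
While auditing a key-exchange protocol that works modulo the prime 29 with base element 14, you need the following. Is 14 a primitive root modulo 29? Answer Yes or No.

Yes

φ(29) = 29 − 1 = 28 = 2^2 · 7.
An element g generates (Z/29Z)^× iff g^(28/q) ≢ 1 (mod 29) for each prime q ∈ {2, 7}.
14^14 ≡ 28 (mod 29)  [q = 2: ≢ 1 ✓]
14^4 ≡ 20 (mod 29)  [q = 7: ≢ 1 ✓]
All checks pass, so 14 has order 28 and is a primitive root modulo 29.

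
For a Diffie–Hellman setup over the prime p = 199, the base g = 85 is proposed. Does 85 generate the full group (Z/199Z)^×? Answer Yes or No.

φ(199) = 199 − 1 = 198 = 2 · 3^2 · 11.
It suffices to check that the order of 85 is not a proper divisor of 198: compute 85^(198/q) for q ∈ {2, 3, 11}.
85^99 ≡ 198 (mod 199)  [q = 2: ≢ 1 ✓]
85^66 ≡ 1 (mod 199)  [q = 3: ≡ 1 ✗]
85^18 ≡ 63 (mod 199)  [q = 11: ≢ 1 ✓]
Since 85^66 ≡ 1, the order of 85 divides 66 < 198, so 85 is not a primitive root.

No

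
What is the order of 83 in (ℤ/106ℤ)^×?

4

Since 83 ∈ (Z/106Z)^×, its order divides φ(106) = φ(2)·φ(53) = 1·52 = 52 = 2^2 · 13.
Divisors of 52: 1, 2, 4, 13, 26, 52.
Compute 83^d (mod 106) for the divisors d until we hit 1:
83^1 ≡ 83 (mod 106)
83^2 ≡ 105 (mod 106)
83^4 ≡ 1 (mod 106) ✓
Therefore the multiplicative order of 83 modulo 106 is 4.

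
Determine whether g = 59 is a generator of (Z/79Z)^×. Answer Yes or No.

Yes

φ(79) = 79 − 1 = 78 = 2 · 3 · 13.
An element g generates (Z/79Z)^× iff g^(78/q) ≢ 1 (mod 79) for each prime q ∈ {2, 3, 13}.
59^39 ≡ 78 (mod 79)  [q = 2: ≢ 1 ✓]
59^26 ≡ 23 (mod 79)  [q = 3: ≢ 1 ✓]
59^6 ≡ 46 (mod 79)  [q = 13: ≢ 1 ✓]
None equal 1, so ord_79(59) = 78: 59 is a primitive root.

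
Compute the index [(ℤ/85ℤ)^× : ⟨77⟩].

ord(77) | φ(85) = φ(5·17) = (5−1)·(17−1) = 4·16 = 64 = 2^6.
Divisors of 64: 1, 2, 4, 8, 16, 32, 64.
Compute 77^d (mod 85) for the divisors d until we hit 1:
77^1 ≡ 77 (mod 85)
77^2 ≡ 64 (mod 85)
77^4 ≡ 16 (mod 85)
77^8 ≡ 1 (mod 85) ✓
Thus |⟨77⟩| = ord(77) = 8.
Index = |(Z/85Z)^×| / |⟨77⟩| = 64 / 8 = 8.

8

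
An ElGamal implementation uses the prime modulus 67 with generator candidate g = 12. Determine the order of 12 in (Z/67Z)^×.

66

The order of 12 must divide φ(67) = 67 − 1 = 66 = 2 · 3 · 11.
Divisors of 66: 1, 2, 3, 6, 11, 22, 33, 66.
Check 12^d mod 67 for each divisor in increasing order:
12^1 ≡ 12 (mod 67)
12^2 ≡ 10 (mod 67)
12^3 ≡ 53 (mod 67)
12^6 ≡ 62 (mod 67)
12^11 ≡ 30 (mod 67)
12^22 ≡ 29 (mod 67)
12^33 ≡ 66 (mod 67)
12^66 ≡ 1 (mod 67) ✓
Therefore the multiplicative order of 12 modulo 67 is 66.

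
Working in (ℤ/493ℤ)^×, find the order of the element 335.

112

ord(335) | φ(493) = φ(17·29) = (17−1)·(29−1) = 16·28 = 448 = 2^6 · 7.
Divisors of 448: 1, 2, 4, 7, 8, 14, 16, 28, 32, 56, 64, 112, 224, 448.
Test each divisor d:
335^1 ≡ 335 (mod 493)
335^2 ≡ 314 (mod 493)
335^4 ≡ 489 (mod 493)
335^7 ≡ 262 (mod 493)
335^8 ≡ 16 (mod 493)
335^14 ≡ 117 (mod 493)
335^16 ≡ 256 (mod 493)
335^28 ≡ 378 (mod 493)
335^32 ≡ 460 (mod 493)
335^56 ≡ 407 (mod 493)
335^64 ≡ 103 (mod 493)
335^112 ≡ 1 (mod 493) ✓
The smallest such exponent is 112, so the order of 335 is 112.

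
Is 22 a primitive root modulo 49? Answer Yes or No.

No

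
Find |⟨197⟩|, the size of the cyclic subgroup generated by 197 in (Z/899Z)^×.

210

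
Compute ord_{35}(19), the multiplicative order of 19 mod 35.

The order of 19 must divide φ(35) = φ(5·7) = (5−1)·(7−1) = 4·6 = 24 = 2^3 · 3.
Divisors of 24: 1, 2, 3, 4, 6, 8, 12, 24.
Test each divisor d:
19^1 ≡ 19 (mod 35)
19^2 ≡ 11 (mod 35)
19^3 ≡ 34 (mod 35)
19^4 ≡ 16 (mod 35)
19^6 ≡ 1 (mod 35) ✓
Hence ord(19) = 6.

6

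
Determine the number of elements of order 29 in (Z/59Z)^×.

φ(59) = 59 − 1 = 58 = 2 · 29.
Since (Z/59Z)^× is cyclic of order 58, the number of elements of order d is φ(d) when d | 58 and 0 otherwise.
29 | 58, and φ(29) = 29 − 1 = 28.

28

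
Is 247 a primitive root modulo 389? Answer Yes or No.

No

φ(389) = 389 − 1 = 388 = 2^2 · 97.
It suffices to check that the order of 247 is not a proper divisor of 388: compute 247^(388/q) for q ∈ {2, 97}.
247^194 ≡ 1 (mod 389)  [q = 2: ≡ 1 ✗]
247^4 ≡ 206 (mod 389)  [q = 97: ≢ 1 ✓]
Since 247^194 ≡ 1, the order of 247 divides 194 < 388, so 247 is not a primitive root.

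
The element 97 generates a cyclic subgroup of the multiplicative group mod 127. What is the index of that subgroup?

1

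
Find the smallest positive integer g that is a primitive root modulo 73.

5

φ(73) = 73 − 1 = 72 = 2^3 · 3^2.
Test candidates g = 2, 3, … against the prime factors q ∈ {2, 3} of φ(73): g is a generator iff g^(72/q) ≢ 1 for every such q.
g = 2: 2^36 ≡ 1 — hits 1, so not a primitive root.
g = 3: 3^36 ≡ 1 — hits 1, so not a primitive root.
g = 4: 4^36 ≡ 1 — hits 1, so not a primitive root.
g = 5: 5^36 ≡ 72; 5^24 ≡ 8 — none is 1, so 5 is a primitive root.
So 5 is the smallest generator of (Z/73Z)^×.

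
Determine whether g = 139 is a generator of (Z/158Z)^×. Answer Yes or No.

Yes

φ(158) = φ(2)·φ(79) = 1·78 = 78 = 2 · 3 · 13.
It suffices to check that the order of 139 is not a proper divisor of 78: compute 139^(78/q) for q ∈ {2, 3, 13}.
139^39 ≡ 157 (mod 158)  [q = 2: ≢ 1 ✓]
139^26 ≡ 55 (mod 158)  [q = 3: ≢ 1 ✓]
139^6 ≡ 117 (mod 158)  [q = 13: ≢ 1 ✓]
All checks pass, so 139 has order 78 and is a primitive root modulo 158.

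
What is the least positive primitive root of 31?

φ(31) = 31 − 1 = 30 = 2 · 3 · 5.
Test candidates g = 2, 3, … against the prime factors q ∈ {2, 3, 5} of φ(31): g is a generator iff g^(30/q) ≢ 1 for every such q.
g = 2: 2^15 ≡ 1 — hits 1, so not a primitive root.
g = 3: 3^15 ≡ 30; 3^10 ≡ 25; 3^6 ≡ 16 — none is 1, so 3 is a primitive root.
Hence the least primitive root of 31 is 3.

3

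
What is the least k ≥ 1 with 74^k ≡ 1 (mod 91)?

The order of 74 must divide φ(91) = φ(7·13) = (7−1)·(13−1) = 6·12 = 72 = 2^3 · 3^2.
Divisors of 72: 1, 2, 3, 4, 6, 8, 9, 12, 18, 24, 36, 72.
Check 74^d mod 91 for each divisor in increasing order:
74^1 ≡ 74 (mod 91)
74^2 ≡ 16 (mod 91)
74^3 ≡ 1 (mod 91) ✓
So ord_91(74) = 3.

3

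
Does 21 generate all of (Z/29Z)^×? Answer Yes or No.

φ(29) = 29 − 1 = 28 = 2^2 · 7.
Test 21^(28/q) mod 29 for each prime factor q of 28:
21^14 ≡ 28 (mod 29)  [q = 2: ≢ 1 ✓]
21^4 ≡ 7 (mod 29)  [q = 7: ≢ 1 ✓]
All checks pass, so 21 has order 28 and is a primitive root modulo 29.

Yes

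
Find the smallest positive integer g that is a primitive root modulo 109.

φ(109) = 109 − 1 = 108 = 2^2 · 3^3.
g is a primitive root iff g^(108/q) ≢ 1 (mod 109) for each prime q ∈ {2, 3}.
g = 2: 2^54 ≡ 108; 2^36 ≡ 1 — hits 1, so not a primitive root.
g = 3: 3^54 ≡ 1 — hits 1, so not a primitive root.
g = 4: 4^54 ≡ 1 — hits 1, so not a primitive root.
g = 5: 5^54 ≡ 1 — hits 1, so not a primitive root.
g = 6: 6^54 ≡ 108; 6^36 ≡ 63 — none is 1, so 6 is a primitive root.
Hence the least primitive root of 109 is 6.

6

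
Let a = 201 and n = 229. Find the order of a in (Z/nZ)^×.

228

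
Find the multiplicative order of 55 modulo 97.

32

ord(55) | φ(97) = 97 − 1 = 96 = 2^5 · 3.
Divisors of 96: 1, 2, 3, 4, 6, 8, 12, 16, 24, 32, 48, 96.
Evaluate successive powers at the divisors of 96:
55^1 ≡ 55 (mod 97)
55^2 ≡ 18 (mod 97)
55^3 ≡ 20 (mod 97)
55^4 ≡ 33 (mod 97)
55^6 ≡ 12 (mod 97)
55^8 ≡ 22 (mod 97)
55^12 ≡ 47 (mod 97)
55^16 ≡ 96 (mod 97)
55^24 ≡ 75 (mod 97)
55^32 ≡ 1 (mod 97) ✓
Hence ord(55) = 32.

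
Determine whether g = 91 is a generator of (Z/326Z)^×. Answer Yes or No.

No

φ(326) = φ(2)·φ(163) = 1·162 = 162 = 2 · 3^4.
It suffices to check that the order of 91 is not a proper divisor of 162: compute 91^(162/q) for q ∈ {2, 3}.
91^81 ≡ 1 (mod 326)  [q = 2: ≡ 1 ✗]
91^54 ≡ 267 (mod 326)  [q = 3: ≢ 1 ✓]
Since 91^81 ≡ 1, the order of 91 divides 81 < 162, so 91 is not a primitive root.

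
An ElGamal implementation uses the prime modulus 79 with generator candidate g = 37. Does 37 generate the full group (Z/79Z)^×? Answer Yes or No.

Yes

φ(79) = 79 − 1 = 78 = 2 · 3 · 13.
Test 37^(78/q) mod 79 for each prime factor q of 78:
37^39 ≡ 78 (mod 79)  [q = 2: ≢ 1 ✓]
37^26 ≡ 23 (mod 79)  [q = 3: ≢ 1 ✓]
37^6 ≡ 38 (mod 79)  [q = 13: ≢ 1 ✓]
All checks pass, so 37 has order 78 and is a primitive root modulo 79.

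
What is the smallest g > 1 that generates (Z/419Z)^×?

φ(419) = 419 − 1 = 418 = 2 · 11 · 19.
Test candidates g = 2, 3, … against the prime factors q ∈ {2, 11, 19} of φ(419): g is a generator iff g^(418/q) ≢ 1 for every such q.
g = 2: 2^209 ≡ 418; 2^38 ≡ 334; 2^22 ≡ 114 — none is 1, so 2 is a primitive root.
Hence the least primitive root of 419 is 2.

2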